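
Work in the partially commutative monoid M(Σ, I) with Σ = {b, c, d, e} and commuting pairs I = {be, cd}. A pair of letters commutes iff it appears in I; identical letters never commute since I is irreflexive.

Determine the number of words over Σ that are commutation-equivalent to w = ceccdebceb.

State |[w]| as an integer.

0(c) covers ∅
1(e) covers 0:c
2(c) covers 1:e
3(c) covers 2:c
4(d) covers 1:e
5(e) covers 3:c, 4:d
6(b) covers 3:c, 4:d
7(c) covers 5:e, 6:b
8(e) covers 7:c
9(b) covers 7:c
floor of heap: 0:c
completions by unplaced set U, small U first (add the entries for U minus each lowest piece of U):
  |U|=1: {8}:1  {9}:1
  |U|=2: {8,9}:2
  |U|=3: {7,8,9}:2
  |U|=4: {5,7,8,9}:2  {6,7,8,9}:2
  |U|=5: {5,6,7,8,9}:4
  |U|=6: {3,5,6,7,8,9}:4  {4,5,6,7,8,9}:4
  |U|=7: {2,3,5,6,7,8,9}:4  {3,4,5,6,7,8,9}:8
  |U|=8: {2,3,4,5,6,7,8,9}:12
  start at 0(c): 12

12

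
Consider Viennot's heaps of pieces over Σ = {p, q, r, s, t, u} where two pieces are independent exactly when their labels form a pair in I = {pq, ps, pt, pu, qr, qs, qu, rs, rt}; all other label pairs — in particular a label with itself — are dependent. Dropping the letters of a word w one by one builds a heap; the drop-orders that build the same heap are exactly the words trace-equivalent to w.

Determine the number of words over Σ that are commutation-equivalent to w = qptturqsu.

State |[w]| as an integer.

#0=q has no predecessor
#1=p has no predecessor
#2=t depends on [0:q]
#3=t depends on [2:t]
#4=u depends on [3:t]
#5=r depends on [1:p, 4:u]
#6=q depends on [3:t]
#7=s depends on [4:u]
#8=u depends on [5:r, 7:s]
sources: [0:q, 1:p]
N(rest) = Σ N(rest − s) over sources s of rest; N(one piece) = 1:
  size 1 → [6]=1  [8]=1
  size 2 → [5,8]=1  [6,8]=2  [7,8]=1
  size 3 → [1,5,8]=1  [5,6,8]=3  [5,7,8]=2  [6,7,8]=3
  size 4 → [1,5,6,8]=4  [1,5,7,8]=3  [4,5,7,8]=2  [5,6,7,8]=8
  size 5 → [1,4,5,7,8]=5  [1,5,6,7,8]=15  [4,5,6,7,8]=10
  size 6 → [1,4,5,6,7,8]=30  [3,4,5,6,7,8]=10
  size 7 → [1,3,4,5,6,7,8]=40  [2,3,4,5,6,7,8]=10
  first=0(q) contributes 50
  first=1(p) contributes 10
|[w]| = 60

60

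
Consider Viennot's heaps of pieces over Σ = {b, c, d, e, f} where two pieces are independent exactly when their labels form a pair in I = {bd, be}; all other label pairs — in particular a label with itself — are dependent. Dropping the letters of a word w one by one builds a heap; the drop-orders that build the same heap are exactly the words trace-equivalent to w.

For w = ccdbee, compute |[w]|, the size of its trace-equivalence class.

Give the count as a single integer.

4

#0=c has no predecessor
#1=c depends on [0:c]
#2=d depends on [1:c]
#3=b depends on [1:c]
#4=e depends on [2:d]
#5=e depends on [4:e]
sources: [0:c]
N(rest) = Σ N(rest − s) over sources s of rest; N(one piece) = 1:
  size 1 → [3]=1  [5]=1
  size 2 → [3,5]=2  [4,5]=1
  size 3 → [2,4,5]=1  [3,4,5]=3
  size 4 → [2,3,4,5]=4
  first=0(c) contributes 4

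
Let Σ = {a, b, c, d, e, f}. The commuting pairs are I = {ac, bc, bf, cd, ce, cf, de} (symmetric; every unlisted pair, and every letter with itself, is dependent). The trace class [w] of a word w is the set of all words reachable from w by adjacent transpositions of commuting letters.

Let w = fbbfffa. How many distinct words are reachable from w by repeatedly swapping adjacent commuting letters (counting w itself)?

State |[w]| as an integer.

15

piece 0:f — minimal
piece 1:b — minimal
piece 2:b rests on {1:b}
piece 3:f rests on {0:f}
piece 4:f rests on {3:f}
piece 5:f rests on {4:f}
piece 6:a rests on {2:b, 5:f}
minimal pieces: {0:f, 1:b}
ways to finish when only these pieces remain (= sum over removing one remaining piece with nothing left below it):
  1 left: {6}→1
  2 left: {2,6}→1  {5,6}→1
  3 left: {1,2,6}→1  {2,5,6}→2  {4,5,6}→1
  4 left: {1,2,5,6}→3  {2,4,5,6}→3  {3,4,5,6}→1
  5 left: {0,3,4,5,6}→1  {1,2,4,5,6}→6  {2,3,4,5,6}→4
  placing 0:f first → 10 extensions
  placing 1:b first → 5 extensions
total linear extensions = 15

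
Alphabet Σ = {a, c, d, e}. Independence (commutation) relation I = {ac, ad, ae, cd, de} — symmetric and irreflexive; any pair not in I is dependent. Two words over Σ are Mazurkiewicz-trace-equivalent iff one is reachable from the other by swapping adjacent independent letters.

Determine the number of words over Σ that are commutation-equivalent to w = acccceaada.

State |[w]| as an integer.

1260

drop 0:a onto floor
drop 1:c onto floor
drop 2:c onto {1:c}
drop 3:c onto {2:c}
drop 4:c onto {3:c}
drop 5:e onto {4:c}
drop 6:a onto {0:a}
drop 7:a onto {6:a}
drop 8:d onto floor
drop 9:a onto {7:a}
ground layer = {0:a, 1:c, 8:d}
drop-orders for the pieces not yet dropped (sum over which currently-grounded one goes next):
  1 to go: {5} 1  {8} 1  {9} 1
  2 to go: {4,5} 1  {5,8} 2  {5,9} 2  {7,9} 1  {8,9} 2
  3 to go: {3,4,5} 1  {4,5,8} 3  {4,5,9} 3  {5,7,9} 3  {5,8,9} 6  {6,7,9} 1  {7,8,9} 3
  4 to go: {0,6,7,9} 1  {2,3,4,5} 1  {3,4,5,8} 4  {3,4,5,9} 4  {4,5,7,9} 6  {4,5,8,9} 12  {5,6,7,9} 4  {5,7,8,9} 12  {6,7,8,9} 4
  5 to go: {0,5,6,7,9} 5  {0,6,7,8,9} 5  {1,2,3,4,5} 1  {2,3,4,5,8} 5  {2,3,4,5,9} 5  {3,4,5,7,9} 10  {3,4,5,8,9} 20  {4,5,6,7,9} 10  {4,5,7,8,9} 30  {5,6,7,8,9} 20
  6 to go: {0,4,5,6,7,9} 15  {0,5,6,7,8,9} 30  {1,2,3,4,5,8} 6  {1,2,3,4,5,9} 6  {2,3,4,5,7,9} 15  {2,3,4,5,8,9} 30  {3,4,5,6,7,9} 20  {3,4,5,7,8,9} 60  {4,5,6,7,8,9} 60
  7 to go: {0,3,4,5,6,7,9} 35  {0,4,5,6,7,8,9} 105  {1,2,3,4,5,7,9} 21  {1,2,3,4,5,8,9} 42  {2,3,4,5,6,7,9} 35  {2,3,4,5,7,8,9} 105  {3,4,5,6,7,8,9} 140
  8 to go: {0,2,3,4,5,6,7,9} 70  {0,3,4,5,6,7,8,9} 280  {1,2,3,4,5,6,7,9} 56  {1,2,3,4,5,7,8,9} 168  {2,3,4,5,6,7,8,9} 280
  if 0:a drops first: 504 orders
  if 1:c drops first: 630 orders
  if 8:d drops first: 126 orders
heap linearizations: 1260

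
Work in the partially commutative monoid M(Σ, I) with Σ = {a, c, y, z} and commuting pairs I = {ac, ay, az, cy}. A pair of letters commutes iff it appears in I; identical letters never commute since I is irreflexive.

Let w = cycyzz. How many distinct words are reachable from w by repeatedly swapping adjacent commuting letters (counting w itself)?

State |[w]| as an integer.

#0=c has no predecessor
#1=y has no predecessor
#2=c depends on [0:c]
#3=y depends on [1:y]
#4=z depends on [2:c, 3:y]
#5=z depends on [4:z]
sources: [0:c, 1:y]
N(rest) = Σ N(rest − s) over sources s of rest; N(one piece) = 1:
  size 1 → [5]=1
  size 2 → [4,5]=1
  size 3 → [2,4,5]=1  [3,4,5]=1
  size 4 → [0,2,4,5]=1  [1,3,4,5]=1  [2,3,4,5]=2
  first=0(c) contributes 3
  first=1(y) contributes 3
|[w]| = 6

6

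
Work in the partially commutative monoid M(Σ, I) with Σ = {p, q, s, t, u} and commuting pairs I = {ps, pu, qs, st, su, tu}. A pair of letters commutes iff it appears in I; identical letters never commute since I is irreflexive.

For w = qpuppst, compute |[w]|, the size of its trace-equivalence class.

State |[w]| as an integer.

35

#0=q has no predecessor
#1=p depends on [0:q]
#2=u depends on [0:q]
#3=p depends on [1:p]
#4=p depends on [3:p]
#5=s has no predecessor
#6=t depends on [4:p]
sources: [0:q, 5:s]
N(rest) = Σ N(rest − s) over sources s of rest; N(one piece) = 1:
  size 1 → [2]=1  [5]=1  [6]=1
  size 2 → [2,5]=2  [2,6]=2  [4,6]=1  [5,6]=2
  size 3 → [2,4,6]=3  [2,5,6]=6  [3,4,6]=1  [4,5,6]=3
  size 4 → [1,3,4,6]=1  [2,3,4,6]=4  [2,4,5,6]=12  [3,4,5,6]=4
  size 5 → [1,2,3,4,6]=5  [1,3,4,5,6]=5  [2,3,4,5,6]=20
  first=0(q) contributes 30
  first=5(s) contributes 5
|[w]| = 35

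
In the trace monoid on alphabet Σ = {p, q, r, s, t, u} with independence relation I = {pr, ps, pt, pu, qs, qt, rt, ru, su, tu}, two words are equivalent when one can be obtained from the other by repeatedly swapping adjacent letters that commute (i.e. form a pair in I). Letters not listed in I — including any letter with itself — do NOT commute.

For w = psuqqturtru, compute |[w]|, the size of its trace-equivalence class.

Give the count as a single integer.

1812

0(p) covers ∅
1(s) covers ∅
2(u) covers ∅
3(q) covers 0:p, 2:u
4(q) covers 3:q
5(t) covers 1:s
6(u) covers 4:q
7(r) covers 1:s, 4:q
8(t) covers 5:t
9(r) covers 7:r
10(u) covers 6:u
floor of heap: 0:p, 1:s, 2:u
completions by unplaced set U, small U first (add the entries for U minus each lowest piece of U):
  |U|=1: {8}:1  {9}:1  {10}:1
  |U|=2: {5,8}:1  {6,10}:1  {7,9}:1  {8,9}:2  {8,10}:2  {9,10}:2
  |U|=3: {5,8,9}:3  {5,8,10}:3  {6,8,10}:3  {6,9,10}:3  {7,8,9}:3  {7,9,10}:3  {8,9,10}:6
  |U|=4: {5,6,8,10}:6  {5,7,8,9}:6  {5,8,9,10}:12  {6,7,9,10}:6  {6,8,9,10}:12  {7,8,9,10}:12
  |U|=5: {1,5,7,8,9}:6  {4,6,7,9,10}:6  {5,6,8,9,10}:30  {5,7,8,9,10}:30  {6,7,8,9,10}:30
  |U|=6: {1,5,7,8,9,10}:36  {3,4,6,7,9,10}:6  {4,6,7,8,9,10}:36  {5,6,7,8,9,10}:90
  |U|=7: {0,3,4,6,7,9,10}:6  {1,5,6,7,8,9,10}:126  {2,3,4,6,7,9,10}:6  {3,4,6,7,8,9,10}:42  {4,5,6,7,8,9,10}:126
  |U|=8: {0,2,3,4,6,7,9,10}:12  {0,3,4,6,7,8,9,10}:48  {1,4,5,6,7,8,9,10}:252  {2,3,4,6,7,8,9,10}:48  {3,4,5,6,7,8,9,10}:168
  |U|=9: {0,2,3,4,6,7,8,9,10}:108  {0,3,4,5,6,7,8,9,10}:216  {1,3,4,5,6,7,8,9,10}:420  {2,3,4,5,6,7,8,9,10}:216
  start at 0(p): 636
  start at 1(s): 540
  start at 2(u): 636
sum over floor = 1812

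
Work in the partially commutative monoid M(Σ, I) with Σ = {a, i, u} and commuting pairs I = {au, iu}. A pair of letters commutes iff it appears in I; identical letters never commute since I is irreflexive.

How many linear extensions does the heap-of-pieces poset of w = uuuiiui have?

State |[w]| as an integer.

#0=u has no predecessor
#1=u depends on [0:u]
#2=u depends on [1:u]
#3=i has no predecessor
#4=i depends on [3:i]
#5=u depends on [2:u]
#6=i depends on [4:i]
sources: [0:u, 3:i]
N(rest) = Σ N(rest − s) over sources s of rest; N(one piece) = 1:
  size 1 → [5]=1  [6]=1
  size 2 → [2,5]=1  [4,6]=1  [5,6]=2
  size 3 → [1,2,5]=1  [2,5,6]=3  [3,4,6]=1  [4,5,6]=3
  size 4 → [0,1,2,5]=1  [1,2,5,6]=4  [2,4,5,6]=6  [3,4,5,6]=4
  size 5 → [0,1,2,5,6]=5  [1,2,4,5,6]=10  [2,3,4,5,6]=10
  first=0(u) contributes 20
  first=3(i) contributes 15
|[w]| = 35

35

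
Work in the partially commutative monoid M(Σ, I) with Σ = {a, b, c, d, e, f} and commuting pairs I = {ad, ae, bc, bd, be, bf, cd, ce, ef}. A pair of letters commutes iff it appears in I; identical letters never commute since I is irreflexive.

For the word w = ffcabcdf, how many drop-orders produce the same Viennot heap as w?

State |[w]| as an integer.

drop 0:f onto floor
drop 1:f onto {0:f}
drop 2:c onto {1:f}
drop 3:a onto {2:c}
drop 4:b onto {3:a}
drop 5:c onto {3:a}
drop 6:d onto {1:f}
drop 7:f onto {5:c, 6:d}
ground layer = {0:f}
drop-orders for the pieces not yet dropped (sum over which currently-grounded one goes next):
  1 to go: {4} 1  {7} 1
  2 to go: {4,7} 2  {5,7} 1  {6,7} 1
  3 to go: {4,5,7} 3  {4,6,7} 3  {5,6,7} 2
  4 to go: {3,4,5,7} 3  {4,5,6,7} 8
  5 to go: {2,3,4,5,7} 3  {3,4,5,6,7} 11
  6 to go: {2,3,4,5,6,7} 14
  if 0:f drops first: 14 orders

14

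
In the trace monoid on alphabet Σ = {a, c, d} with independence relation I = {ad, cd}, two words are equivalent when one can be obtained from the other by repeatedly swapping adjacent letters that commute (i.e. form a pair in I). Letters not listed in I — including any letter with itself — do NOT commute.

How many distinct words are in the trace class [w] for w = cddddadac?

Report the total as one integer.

0(c) covers ∅
1(d) covers ∅
2(d) covers 1:d
3(d) covers 2:d
4(d) covers 3:d
5(a) covers 0:c
6(d) covers 4:d
7(a) covers 5:a
8(c) covers 7:a
floor of heap: 0:c, 1:d
completions by unplaced set U, small U first (add the entries for U minus each lowest piece of U):
  |U|=1: {6}:1  {8}:1
  |U|=2: {4,6}:1  {6,8}:2  {7,8}:1
  |U|=3: {3,4,6}:1  {4,6,8}:3  {5,7,8}:1  {6,7,8}:3
  |U|=4: {0,5,7,8}:1  {2,3,4,6}:1  {3,4,6,8}:4  {4,6,7,8}:6  {5,6,7,8}:4
  |U|=5: {0,5,6,7,8}:5  {1,2,3,4,6}:1  {2,3,4,6,8}:5  {3,4,6,7,8}:10  {4,5,6,7,8}:10
  |U|=6: {0,4,5,6,7,8}:15  {1,2,3,4,6,8}:6  {2,3,4,6,7,8}:15  {3,4,5,6,7,8}:20
  |U|=7: {0,3,4,5,6,7,8}:35  {1,2,3,4,6,7,8}:21  {2,3,4,5,6,7,8}:35
  start at 0(c): 56
  start at 1(d): 70
sum over floor = 126

126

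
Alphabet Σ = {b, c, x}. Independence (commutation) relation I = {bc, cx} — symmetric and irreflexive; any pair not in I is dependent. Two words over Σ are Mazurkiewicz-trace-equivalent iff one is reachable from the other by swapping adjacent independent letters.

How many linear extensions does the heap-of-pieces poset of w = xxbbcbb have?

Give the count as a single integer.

drop 0:x onto floor
drop 1:x onto {0:x}
drop 2:b onto {1:x}
drop 3:b onto {2:b}
drop 4:c onto floor
drop 5:b onto {3:b}
drop 6:b onto {5:b}
ground layer = {0:x, 4:c}
drop-orders for the pieces not yet dropped (sum over which currently-grounded one goes next):
  1 to go: {4} 1  {6} 1
  2 to go: {4,6} 2  {5,6} 1
  3 to go: {3,5,6} 1  {4,5,6} 3
  4 to go: {2,3,5,6} 1  {3,4,5,6} 4
  5 to go: {1,2,3,5,6} 1  {2,3,4,5,6} 5
  if 0:x drops first: 6 orders
  if 4:c drops first: 1 orders
heap linearizations: 7

7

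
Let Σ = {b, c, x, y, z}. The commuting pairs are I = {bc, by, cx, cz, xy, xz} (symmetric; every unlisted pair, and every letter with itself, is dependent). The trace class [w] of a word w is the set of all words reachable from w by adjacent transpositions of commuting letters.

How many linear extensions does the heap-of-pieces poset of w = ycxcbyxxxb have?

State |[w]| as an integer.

210

drop 0:y onto floor
drop 1:c onto {0:y}
drop 2:x onto floor
drop 3:c onto {1:c}
drop 4:b onto {2:x}
drop 5:y onto {3:c}
drop 6:x onto {4:b}
drop 7:x onto {6:x}
drop 8:x onto {7:x}
drop 9:b onto {8:x}
ground layer = {0:y, 2:x}
drop-orders for the pieces not yet dropped (sum over which currently-grounded one goes next):
  1 to go: {5} 1  {9} 1
  2 to go: {3,5} 1  {5,9} 2  {8,9} 1
  3 to go: {1,3,5} 1  {3,5,9} 3  {5,8,9} 3  {7,8,9} 1
  4 to go: {0,1,3,5} 1  {1,3,5,9} 4  {3,5,8,9} 6  {5,7,8,9} 4  {6,7,8,9} 1
  5 to go: {0,1,3,5,9} 5  {1,3,5,8,9} 10  {3,5,7,8,9} 10  {4,6,7,8,9} 1  {5,6,7,8,9} 5
  6 to go: {0,1,3,5,8,9} 15  {1,3,5,7,8,9} 20  {2,4,6,7,8,9} 1  {3,5,6,7,8,9} 15  {4,5,6,7,8,9} 6
  7 to go: {0,1,3,5,7,8,9} 35  {1,3,5,6,7,8,9} 35  {2,4,5,6,7,8,9} 7  {3,4,5,6,7,8,9} 21
  8 to go: {0,1,3,5,6,7,8,9} 70  {1,3,4,5,6,7,8,9} 56  {2,3,4,5,6,7,8,9} 28
  if 0:y drops first: 84 orders
  if 2:x drops first: 126 orders
heap linearizations: 210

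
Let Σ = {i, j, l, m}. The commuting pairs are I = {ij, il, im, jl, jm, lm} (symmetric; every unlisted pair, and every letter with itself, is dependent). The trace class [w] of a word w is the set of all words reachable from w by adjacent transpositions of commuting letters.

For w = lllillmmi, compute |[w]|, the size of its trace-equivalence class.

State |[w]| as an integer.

drop 0:l onto floor
drop 1:l onto {0:l}
drop 2:l onto {1:l}
drop 3:i onto floor
drop 4:l onto {2:l}
drop 5:l onto {4:l}
drop 6:m onto floor
drop 7:m onto {6:m}
drop 8:i onto {3:i}
ground layer = {0:l, 3:i, 6:m}
drop-orders for the pieces not yet dropped (sum over which currently-grounded one goes next):
  1 to go: {5} 1  {7} 1  {8} 1
  2 to go: {3,8} 1  {4,5} 1  {5,7} 2  {5,8} 2  {6,7} 1  {7,8} 2
  3 to go: {2,4,5} 1  {3,5,8} 3  {3,7,8} 3  {4,5,7} 3  {4,5,8} 3  {5,6,7} 3  {5,7,8} 6  {6,7,8} 3
  4 to go: {1,2,4,5} 1  {2,4,5,7} 4  {2,4,5,8} 4  {3,4,5,8} 6  {3,5,7,8} 12  {3,6,7,8} 6  {4,5,6,7} 6  {4,5,7,8} 12  {5,6,7,8} 12
  5 to go: {0,1,2,4,5} 1  {1,2,4,5,7} 5  {1,2,4,5,8} 5  {2,3,4,5,8} 10  {2,4,5,6,7} 10  {2,4,5,7,8} 20  {3,4,5,7,8} 30  {3,5,6,7,8} 30  {4,5,6,7,8} 30
  6 to go: {0,1,2,4,5,7} 6  {0,1,2,4,5,8} 6  {1,2,3,4,5,8} 15  {1,2,4,5,6,7} 15  {1,2,4,5,7,8} 30  {2,3,4,5,7,8} 60  {2,4,5,6,7,8} 60  {3,4,5,6,7,8} 90
  7 to go: {0,1,2,3,4,5,8} 21  {0,1,2,4,5,6,7} 21  {0,1,2,4,5,7,8} 42  {1,2,3,4,5,7,8} 105  {1,2,4,5,6,7,8} 105  {2,3,4,5,6,7,8} 210
  if 0:l drops first: 420 orders
  if 3:i drops first: 168 orders
  if 6:m drops first: 168 orders
heap linearizations: 756

756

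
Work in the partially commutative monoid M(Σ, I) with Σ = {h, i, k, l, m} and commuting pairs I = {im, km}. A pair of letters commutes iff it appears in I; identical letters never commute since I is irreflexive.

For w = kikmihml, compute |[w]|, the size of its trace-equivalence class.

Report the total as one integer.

5

piece 0:k — minimal
piece 1:i rests on {0:k}
piece 2:k rests on {1:i}
piece 3:m — minimal
piece 4:i rests on {2:k}
piece 5:h rests on {3:m, 4:i}
piece 6:m rests on {5:h}
piece 7:l rests on {6:m}
minimal pieces: {0:k, 3:m}
ways to finish when only these pieces remain (= sum over removing one remaining piece with nothing left below it):
  1 left: {7}→1
  2 left: {6,7}→1
  3 left: {5,6,7}→1
  4 left: {3,5,6,7}→1  {4,5,6,7}→1
  5 left: {2,4,5,6,7}→1  {3,4,5,6,7}→2
  6 left: {1,2,4,5,6,7}→1  {2,3,4,5,6,7}→3
  placing 0:k first → 4 extensions
  placing 3:m first → 1 extensions
total linear extensions = 5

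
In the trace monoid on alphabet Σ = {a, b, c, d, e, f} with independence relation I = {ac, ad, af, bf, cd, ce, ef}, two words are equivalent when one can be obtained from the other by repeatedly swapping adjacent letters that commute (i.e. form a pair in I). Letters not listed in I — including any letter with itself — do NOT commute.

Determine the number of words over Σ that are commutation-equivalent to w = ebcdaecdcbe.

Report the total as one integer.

70

piece 0:e — minimal
piece 1:b rests on {0:e}
piece 2:c rests on {1:b}
piece 3:d rests on {1:b}
piece 4:a rests on {1:b}
piece 5:e rests on {3:d, 4:a}
piece 6:c rests on {2:c}
piece 7:d rests on {5:e}
piece 8:c rests on {6:c}
piece 9:b rests on {7:d, 8:c}
piece 10:e rests on {9:b}
minimal pieces: {0:e}
ways to finish when only these pieces remain (= sum over removing one remaining piece with nothing left below it):
  1 left: {10}→1
  2 left: {9,10}→1
  3 left: {7,9,10}→1  {8,9,10}→1
  4 left: {5,7,9,10}→1  {6,8,9,10}→1  {7,8,9,10}→2
  5 left: {2,6,8,9,10}→1  {3,5,7,9,10}→1  {4,5,7,9,10}→1  {5,7,8,9,10}→3  {6,7,8,9,10}→3
  6 left: {2,6,7,8,9,10}→4  {3,4,5,7,9,10}→2  {3,5,7,8,9,10}→4  {4,5,7,8,9,10}→4  {5,6,7,8,9,10}→6
  7 left: {2,5,6,7,8,9,10}→10  {3,4,5,7,8,9,10}→10  {3,5,6,7,8,9,10}→10  {4,5,6,7,8,9,10}→10
  8 left: {2,3,5,6,7,8,9,10}→20  {2,4,5,6,7,8,9,10}→20  {3,4,5,6,7,8,9,10}→30
  9 left: {2,3,4,5,6,7,8,9,10}→70
  placing 0:e first → 70 extensions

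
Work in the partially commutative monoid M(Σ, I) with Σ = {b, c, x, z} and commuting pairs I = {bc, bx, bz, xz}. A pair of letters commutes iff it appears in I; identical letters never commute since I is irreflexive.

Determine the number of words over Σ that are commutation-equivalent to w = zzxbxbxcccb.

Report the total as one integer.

0(z) covers ∅
1(z) covers 0:z
2(x) covers ∅
3(b) covers ∅
4(x) covers 2:x
5(b) covers 3:b
6(x) covers 4:x
7(c) covers 1:z, 6:x
8(c) covers 7:c
9(c) covers 8:c
10(b) covers 5:b
floor of heap: 0:z, 2:x, 3:b
completions by unplaced set U, small U first (add the entries for U minus each lowest piece of U):
  |U|=1: {9}:1  {10}:1
  |U|=2: {5,10}:1  {8,9}:1  {9,10}:2
  |U|=3: {3,5,10}:1  {5,9,10}:3  {7,8,9}:1  {8,9,10}:3
  |U|=4: {1,7,8,9}:1  {3,5,9,10}:4  {5,8,9,10}:6  {6,7,8,9}:1  {7,8,9,10}:4
  |U|=5: {0,1,7,8,9}:1  {1,6,7,8,9}:2  {1,7,8,9,10}:5  {3,5,8,9,10}:10  {4,6,7,8,9}:1  {5,7,8,9,10}:10  {6,7,8,9,10}:5
  |U|=6: {0,1,6,7,8,9}:3  {0,1,7,8,9,10}:6  {1,4,6,7,8,9}:3  {1,5,7,8,9,10}:15  {1,6,7,8,9,10}:12  {2,4,6,7,8,9}:1  {3,5,7,8,9,10}:20  {4,6,7,8,9,10}:6  {5,6,7,8,9,10}:15
  |U|=7: {0,1,4,6,7,8,9}:6  {0,1,5,7,8,9,10}:21  {0,1,6,7,8,9,10}:21  {1,2,4,6,7,8,9}:4  {1,3,5,7,8,9,10}:35  {1,4,6,7,8,9,10}:21  {1,5,6,7,8,9,10}:42  {2,4,6,7,8,9,10}:7  {3,5,6,7,8,9,10}:35  {4,5,6,7,8,9,10}:21
  |U|=8: {0,1,2,4,6,7,8,9}:10  {0,1,3,5,7,8,9,10}:56  {0,1,4,6,7,8,9,10}:48  {0,1,5,6,7,8,9,10}:84  {1,2,4,6,7,8,9,10}:32  {1,3,5,6,7,8,9,10}:112  {1,4,5,6,7,8,9,10}:84  {2,4,5,6,7,8,9,10}:28  {3,4,5,6,7,8,9,10}:56
  |U|=9: {0,1,2,4,6,7,8,9,10}:90  {0,1,3,5,6,7,8,9,10}:252  {0,1,4,5,6,7,8,9,10}:216  {1,2,4,5,6,7,8,9,10}:144  {1,3,4,5,6,7,8,9,10}:252  {2,3,4,5,6,7,8,9,10}:84
  start at 0(z): 480
  start at 2(x): 720
  start at 3(b): 450
sum over floor = 1650

1650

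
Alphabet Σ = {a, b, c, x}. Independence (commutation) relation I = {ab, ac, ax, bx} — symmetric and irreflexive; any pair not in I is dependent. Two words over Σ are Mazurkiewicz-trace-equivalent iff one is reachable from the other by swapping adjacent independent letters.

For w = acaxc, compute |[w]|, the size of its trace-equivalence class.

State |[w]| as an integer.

10

drop 0:a onto floor
drop 1:c onto floor
drop 2:a onto {0:a}
drop 3:x onto {1:c}
drop 4:c onto {3:x}
ground layer = {0:a, 1:c}
drop-orders for the pieces not yet dropped (sum over which currently-grounded one goes next):
  1 to go: {2} 1  {4} 1
  2 to go: {0,2} 1  {2,4} 2  {3,4} 1
  3 to go: {0,2,4} 3  {1,3,4} 1  {2,3,4} 3
  if 0:a drops first: 4 orders
  if 1:c drops first: 6 orders
heap linearizations: 10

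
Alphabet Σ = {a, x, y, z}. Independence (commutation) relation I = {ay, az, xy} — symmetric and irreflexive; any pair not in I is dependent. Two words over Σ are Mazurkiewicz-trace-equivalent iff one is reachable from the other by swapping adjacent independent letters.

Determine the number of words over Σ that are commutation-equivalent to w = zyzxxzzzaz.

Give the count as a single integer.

5

0(z) covers ∅
1(y) covers 0:z
2(z) covers 1:y
3(x) covers 2:z
4(x) covers 3:x
5(z) covers 4:x
6(z) covers 5:z
7(z) covers 6:z
8(a) covers 4:x
9(z) covers 7:z
floor of heap: 0:z
completions by unplaced set U, small U first (add the entries for U minus each lowest piece of U):
  |U|=1: {8}:1  {9}:1
  |U|=2: {7,9}:1  {8,9}:2
  |U|=3: {6,7,9}:1  {7,8,9}:3
  |U|=4: {5,6,7,9}:1  {6,7,8,9}:4
  |U|=5: {5,6,7,8,9}:5
  |U|=6: {4,5,6,7,8,9}:5
  |U|=7: {3,4,5,6,7,8,9}:5
  |U|=8: {2,3,4,5,6,7,8,9}:5
  start at 0(z): 5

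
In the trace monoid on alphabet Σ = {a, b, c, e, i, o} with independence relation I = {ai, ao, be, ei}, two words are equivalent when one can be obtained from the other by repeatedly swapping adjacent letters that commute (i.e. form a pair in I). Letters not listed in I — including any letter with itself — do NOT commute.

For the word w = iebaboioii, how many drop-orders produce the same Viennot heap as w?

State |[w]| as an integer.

3

piece 0:i — minimal
piece 1:e — minimal
piece 2:b rests on {0:i}
piece 3:a rests on {1:e, 2:b}
piece 4:b rests on {3:a}
piece 5:o rests on {4:b}
piece 6:i rests on {5:o}
piece 7:o rests on {6:i}
piece 8:i rests on {7:o}
piece 9:i rests on {8:i}
minimal pieces: {0:i, 1:e}
ways to finish when only these pieces remain (= sum over removing one remaining piece with nothing left below it):
  1 left: {9}→1
  2 left: {8,9}→1
  3 left: {7,8,9}→1
  4 left: {6,7,8,9}→1
  5 left: {5,6,7,8,9}→1
  6 left: {4,5,6,7,8,9}→1
  7 left: {3,4,5,6,7,8,9}→1
  8 left: {1,3,4,5,6,7,8,9}→1  {2,3,4,5,6,7,8,9}→1
  placing 0:i first → 2 extensions
  placing 1:e first → 1 extensions
total linear extensions = 3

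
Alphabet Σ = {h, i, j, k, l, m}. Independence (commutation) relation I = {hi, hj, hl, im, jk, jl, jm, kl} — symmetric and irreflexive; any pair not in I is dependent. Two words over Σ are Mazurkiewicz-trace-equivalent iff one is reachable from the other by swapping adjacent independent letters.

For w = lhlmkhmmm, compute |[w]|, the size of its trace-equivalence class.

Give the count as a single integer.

drop 0:l onto floor
drop 1:h onto floor
drop 2:l onto {0:l}
drop 3:m onto {1:h, 2:l}
drop 4:k onto {3:m}
drop 5:h onto {4:k}
drop 6:m onto {5:h}
drop 7:m onto {6:m}
drop 8:m onto {7:m}
ground layer = {0:l, 1:h}
drop-orders for the pieces not yet dropped (sum over which currently-grounded one goes next):
  1 to go: {8} 1
  2 to go: {7,8} 1
  3 to go: {6,7,8} 1
  4 to go: {5,6,7,8} 1
  5 to go: {4,5,6,7,8} 1
  6 to go: {3,4,5,6,7,8} 1
  7 to go: {1,3,4,5,6,7,8} 1  {2,3,4,5,6,7,8} 1
  if 0:l drops first: 2 orders
  if 1:h drops first: 1 orders
heap linearizations: 3

3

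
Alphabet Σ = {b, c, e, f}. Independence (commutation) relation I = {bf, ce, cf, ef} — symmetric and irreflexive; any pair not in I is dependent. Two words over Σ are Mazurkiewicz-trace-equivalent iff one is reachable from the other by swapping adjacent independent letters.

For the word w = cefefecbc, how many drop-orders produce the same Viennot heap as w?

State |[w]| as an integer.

360

piece 0:c — minimal
piece 1:e — minimal
piece 2:f — minimal
piece 3:e rests on {1:e}
piece 4:f rests on {2:f}
piece 5:e rests on {3:e}
piece 6:c rests on {0:c}
piece 7:b rests on {5:e, 6:c}
piece 8:c rests on {7:b}
minimal pieces: {0:c, 1:e, 2:f}
ways to finish when only these pieces remain (= sum over removing one remaining piece with nothing left below it):
  1 left: {4}→1  {8}→1
  2 left: {2,4}→1  {4,8}→2  {7,8}→1
  3 left: {2,4,8}→3  {4,7,8}→3  {5,7,8}→1  {6,7,8}→1
  4 left: {0,6,7,8}→1  {2,4,7,8}→6  {3,5,7,8}→1  {4,5,7,8}→4  {4,6,7,8}→4  {5,6,7,8}→2
  5 left: {0,4,6,7,8}→5  {0,5,6,7,8}→3  {1,3,5,7,8}→1  {2,4,5,7,8}→10  {2,4,6,7,8}→10  {3,4,5,7,8}→5  {3,5,6,7,8}→3  {4,5,6,7,8}→10
  6 left: {0,2,4,6,7,8}→15  {0,3,5,6,7,8}→6  {0,4,5,6,7,8}→18  {1,3,4,5,7,8}→6  {1,3,5,6,7,8}→4  {2,3,4,5,7,8}→15  {2,4,5,6,7,8}→30  {3,4,5,6,7,8}→18
  7 left: {0,1,3,5,6,7,8}→10  {0,2,4,5,6,7,8}→63  {0,3,4,5,6,7,8}→42  {1,2,3,4,5,7,8}→21  {1,3,4,5,6,7,8}→28  {2,3,4,5,6,7,8}→63
  placing 0:c first → 112 extensions
  placing 1:e first → 168 extensions
  placing 2:f first → 80 extensions
total linear extensions = 360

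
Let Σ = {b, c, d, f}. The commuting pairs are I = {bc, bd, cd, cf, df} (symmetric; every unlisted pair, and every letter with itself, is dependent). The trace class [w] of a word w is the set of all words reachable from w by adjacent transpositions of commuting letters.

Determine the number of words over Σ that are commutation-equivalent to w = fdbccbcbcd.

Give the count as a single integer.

3150

#0=f has no predecessor
#1=d has no predecessor
#2=b depends on [0:f]
#3=c has no predecessor
#4=c depends on [3:c]
#5=b depends on [2:b]
#6=c depends on [4:c]
#7=b depends on [5:b]
#8=c depends on [6:c]
#9=d depends on [1:d]
sources: [0:f, 1:d, 3:c]
N(rest) = Σ N(rest − s) over sources s of rest; N(one piece) = 1:
  size 1 → [7]=1  [8]=1  [9]=1
  size 2 → [1,9]=1  [5,7]=1  [6,8]=1  [7,8]=2  [7,9]=2  [8,9]=2
  size 3 → [1,7,9]=3  [1,8,9]=3  [2,5,7]=1  [4,6,8]=1  [5,7,8]=3  [5,7,9]=3  [6,7,8]=3  [6,8,9]=3  [7,8,9]=6
  size 4 → [0,2,5,7]=1  [1,5,7,9]=6  [1,6,8,9]=6  [1,7,8,9]=12  [2,5,7,8]=4  [2,5,7,9]=4  [3,4,6,8]=1  [4,6,7,8]=4  [4,6,8,9]=4  [5,6,7,8]=6  [5,7,8,9]=12  [6,7,8,9]=12
  size 5 → [0,2,5,7,8]=5  [0,2,5,7,9]=5  [1,2,5,7,9]=10  [1,4,6,8,9]=10  [1,5,7,8,9]=30  [1,6,7,8,9]=30  [2,5,6,7,8]=10  [2,5,7,8,9]=20  [3,4,6,7,8]=5  [3,4,6,8,9]=5  [4,5,6,7,8]=10  [4,6,7,8,9]=20  [5,6,7,8,9]=30
  size 6 → [0,1,2,5,7,9]=15  [0,2,5,6,7,8]=15  [0,2,5,7,8,9]=30  [1,2,5,7,8,9]=60  [1,3,4,6,8,9]=15  [1,4,6,7,8,9]=60  [1,5,6,7,8,9]=90  [2,4,5,6,7,8]=20  [2,5,6,7,8,9]=60  [3,4,5,6,7,8]=15  [3,4,6,7,8,9]=30  [4,5,6,7,8,9]=60
  size 7 → [0,1,2,5,7,8,9]=105  [0,2,4,5,6,7,8]=35  [0,2,5,6,7,8,9]=105  [1,2,5,6,7,8,9]=210  [1,3,4,6,7,8,9]=105  [1,4,5,6,7,8,9]=210  [2,3,4,5,6,7,8]=35  [2,4,5,6,7,8,9]=140  [3,4,5,6,7,8,9]=105
  size 8 → [0,1,2,5,6,7,8,9]=420  [0,2,3,4,5,6,7,8]=70  [0,2,4,5,6,7,8,9]=280  [1,2,4,5,6,7,8,9]=560  [1,3,4,5,6,7,8,9]=420  [2,3,4,5,6,7,8,9]=280
  first=0(f) contributes 1260
  first=1(d) contributes 630
  first=3(c) contributes 1260
|[w]| = 3150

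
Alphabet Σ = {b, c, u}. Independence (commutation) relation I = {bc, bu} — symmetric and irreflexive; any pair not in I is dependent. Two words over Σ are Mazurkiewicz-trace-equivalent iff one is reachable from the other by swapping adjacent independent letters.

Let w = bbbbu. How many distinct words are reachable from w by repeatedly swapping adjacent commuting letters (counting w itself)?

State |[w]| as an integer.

5

0(b) covers ∅
1(b) covers 0:b
2(b) covers 1:b
3(b) covers 2:b
4(u) covers ∅
floor of heap: 0:b, 4:u
completions by unplaced set U, small U first (add the entries for U minus each lowest piece of U):
  |U|=1: {3}:1  {4}:1
  |U|=2: {2,3}:1  {3,4}:2
  |U|=3: {1,2,3}:1  {2,3,4}:3
  start at 0(b): 4
  start at 4(u): 1
sum over floor = 5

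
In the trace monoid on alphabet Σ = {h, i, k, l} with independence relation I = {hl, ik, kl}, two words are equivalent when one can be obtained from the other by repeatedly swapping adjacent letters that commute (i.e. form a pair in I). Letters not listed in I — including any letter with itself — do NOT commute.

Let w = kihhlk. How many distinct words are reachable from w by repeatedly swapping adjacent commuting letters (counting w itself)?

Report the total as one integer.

9

#0=k has no predecessor
#1=i has no predecessor
#2=h depends on [0:k, 1:i]
#3=h depends on [2:h]
#4=l depends on [1:i]
#5=k depends on [3:h]
sources: [0:k, 1:i]
N(rest) = Σ N(rest − s) over sources s of rest; N(one piece) = 1:
  size 1 → [4]=1  [5]=1
  size 2 → [3,5]=1  [4,5]=2
  size 3 → [2,3,5]=1  [3,4,5]=3
  size 4 → [0,2,3,5]=1  [2,3,4,5]=4
  first=0(k) contributes 4
  first=1(i) contributes 5
|[w]| = 9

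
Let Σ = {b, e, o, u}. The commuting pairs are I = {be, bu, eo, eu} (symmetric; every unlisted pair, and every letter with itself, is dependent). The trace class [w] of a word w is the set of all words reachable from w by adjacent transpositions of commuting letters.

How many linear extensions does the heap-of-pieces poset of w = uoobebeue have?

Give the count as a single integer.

piece 0:u — minimal
piece 1:o rests on {0:u}
piece 2:o rests on {1:o}
piece 3:b rests on {2:o}
piece 4:e — minimal
piece 5:b rests on {3:b}
piece 6:e rests on {4:e}
piece 7:u rests on {2:o}
piece 8:e rests on {6:e}
minimal pieces: {0:u, 4:e}
ways to finish when only these pieces remain (= sum over removing one remaining piece with nothing left below it):
  1 left: {5}→1  {7}→1  {8}→1
  2 left: {3,5}→1  {5,7}→2  {5,8}→2  {6,8}→1  {7,8}→2
  3 left: {3,5,7}→3  {3,5,8}→3  {4,6,8}→1  {5,6,8}→3  {5,7,8}→6  {6,7,8}→3
  4 left: {2,3,5,7}→3  {3,5,6,8}→6  {3,5,7,8}→12  {4,5,6,8}→4  {4,6,7,8}→4  {5,6,7,8}→12
  5 left: {1,2,3,5,7}→3  {2,3,5,7,8}→15  {3,4,5,6,8}→10  {3,5,6,7,8}→30  {4,5,6,7,8}→20
  6 left: {0,1,2,3,5,7}→3  {1,2,3,5,7,8}→18  {2,3,5,6,7,8}→45  {3,4,5,6,7,8}→60
  7 left: {0,1,2,3,5,7,8}→21  {1,2,3,5,6,7,8}→63  {2,3,4,5,6,7,8}→105
  placing 0:u first → 168 extensions
  placing 4:e first → 84 extensions
total linear extensions = 252

252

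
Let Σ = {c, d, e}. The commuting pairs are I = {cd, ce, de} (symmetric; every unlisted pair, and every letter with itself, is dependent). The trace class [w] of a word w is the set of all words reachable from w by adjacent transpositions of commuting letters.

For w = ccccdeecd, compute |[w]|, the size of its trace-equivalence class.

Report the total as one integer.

756

drop 0:c onto floor
drop 1:c onto {0:c}
drop 2:c onto {1:c}
drop 3:c onto {2:c}
drop 4:d onto floor
drop 5:e onto floor
drop 6:e onto {5:e}
drop 7:c onto {3:c}
drop 8:d onto {4:d}
ground layer = {0:c, 4:d, 5:e}
drop-orders for the pieces not yet dropped (sum over which currently-grounded one goes next):
  1 to go: {6} 1  {7} 1  {8} 1
  2 to go: {3,7} 1  {4,8} 1  {5,6} 1  {6,7} 2  {6,8} 2  {7,8} 2
  3 to go: {2,3,7} 1  {3,6,7} 3  {3,7,8} 3  {4,6,8} 3  {4,7,8} 3  {5,6,7} 3  {5,6,8} 3  {6,7,8} 6
  4 to go: {1,2,3,7} 1  {2,3,6,7} 4  {2,3,7,8} 4  {3,4,7,8} 6  {3,5,6,7} 6  {3,6,7,8} 12  {4,5,6,8} 6  {4,6,7,8} 12  {5,6,7,8} 12
  5 to go: {0,1,2,3,7} 1  {1,2,3,6,7} 5  {1,2,3,7,8} 5  {2,3,4,7,8} 10  {2,3,5,6,7} 10  {2,3,6,7,8} 20  {3,4,6,7,8} 30  {3,5,6,7,8} 30  {4,5,6,7,8} 30
  6 to go: {0,1,2,3,6,7} 6  {0,1,2,3,7,8} 6  {1,2,3,4,7,8} 15  {1,2,3,5,6,7} 15  {1,2,3,6,7,8} 30  {2,3,4,6,7,8} 60  {2,3,5,6,7,8} 60  {3,4,5,6,7,8} 90
  7 to go: {0,1,2,3,4,7,8} 21  {0,1,2,3,5,6,7} 21  {0,1,2,3,6,7,8} 42  {1,2,3,4,6,7,8} 105  {1,2,3,5,6,7,8} 105  {2,3,4,5,6,7,8} 210
  if 0:c drops first: 420 orders
  if 4:d drops first: 168 orders
  if 5:e drops first: 168 orders
heap linearizations: 756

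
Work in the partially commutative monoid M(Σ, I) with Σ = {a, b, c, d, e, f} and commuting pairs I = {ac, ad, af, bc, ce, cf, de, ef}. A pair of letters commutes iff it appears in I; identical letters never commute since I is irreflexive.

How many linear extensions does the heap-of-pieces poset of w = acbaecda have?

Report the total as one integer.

52

#0=a has no predecessor
#1=c has no predecessor
#2=b depends on [0:a]
#3=a depends on [2:b]
#4=e depends on [3:a]
#5=c depends on [1:c]
#6=d depends on [2:b, 5:c]
#7=a depends on [4:e]
sources: [0:a, 1:c]
N(rest) = Σ N(rest − s) over sources s of rest; N(one piece) = 1:
  size 1 → [6]=1  [7]=1
  size 2 → [4,7]=1  [5,6]=1  [6,7]=2
  size 3 → [1,5,6]=1  [3,4,7]=1  [4,6,7]=3  [5,6,7]=3
  size 4 → [1,5,6,7]=4  [3,4,6,7]=4  [4,5,6,7]=6
  size 5 → [1,4,5,6,7]=10  [2,3,4,6,7]=4  [3,4,5,6,7]=10
  size 6 → [0,2,3,4,6,7]=4  [1,3,4,5,6,7]=20  [2,3,4,5,6,7]=14
  first=0(a) contributes 34
  first=1(c) contributes 18
|[w]| = 52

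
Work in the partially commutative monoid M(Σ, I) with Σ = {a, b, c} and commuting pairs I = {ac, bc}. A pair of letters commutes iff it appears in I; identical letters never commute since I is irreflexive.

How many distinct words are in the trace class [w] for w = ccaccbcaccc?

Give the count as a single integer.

165

#0=c has no predecessor
#1=c depends on [0:c]
#2=a has no predecessor
#3=c depends on [1:c]
#4=c depends on [3:c]
#5=b depends on [2:a]
#6=c depends on [4:c]
#7=a depends on [5:b]
#8=c depends on [6:c]
#9=c depends on [8:c]
#10=c depends on [9:c]
sources: [0:c, 2:a]
N(rest) = Σ N(rest − s) over sources s of rest; N(one piece) = 1:
  size 1 → [7]=1  [10]=1
  size 2 → [5,7]=1  [7,10]=2  [9,10]=1
  size 3 → [2,5,7]=1  [5,7,10]=3  [7,9,10]=3  [8,9,10]=1
  size 4 → [2,5,7,10]=4  [5,7,9,10]=6  [6,8,9,10]=1  [7,8,9,10]=4
  size 5 → [2,5,7,9,10]=10  [4,6,8,9,10]=1  [5,7,8,9,10]=10  [6,7,8,9,10]=5
  size 6 → [2,5,7,8,9,10]=20  [3,4,6,8,9,10]=1  [4,6,7,8,9,10]=6  [5,6,7,8,9,10]=15
  size 7 → [1,3,4,6,8,9,10]=1  [2,5,6,7,8,9,10]=35  [3,4,6,7,8,9,10]=7  [4,5,6,7,8,9,10]=21
  size 8 → [0,1,3,4,6,8,9,10]=1  [1,3,4,6,7,8,9,10]=8  [2,4,5,6,7,8,9,10]=56  [3,4,5,6,7,8,9,10]=28
  size 9 → [0,1,3,4,6,7,8,9,10]=9  [1,3,4,5,6,7,8,9,10]=36  [2,3,4,5,6,7,8,9,10]=84
  first=0(c) contributes 120
  first=2(a) contributes 45
|[w]| = 165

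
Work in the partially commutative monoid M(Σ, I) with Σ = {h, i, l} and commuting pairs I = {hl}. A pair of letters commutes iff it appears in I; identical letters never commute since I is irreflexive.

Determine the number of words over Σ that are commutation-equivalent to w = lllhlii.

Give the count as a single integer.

piece 0:l — minimal
piece 1:l rests on {0:l}
piece 2:l rests on {1:l}
piece 3:h — minimal
piece 4:l rests on {2:l}
piece 5:i rests on {3:h, 4:l}
piece 6:i rests on {5:i}
minimal pieces: {0:l, 3:h}
ways to finish when only these pieces remain (= sum over removing one remaining piece with nothing left below it):
  1 left: {6}→1
  2 left: {5,6}→1
  3 left: {3,5,6}→1  {4,5,6}→1
  4 left: {2,4,5,6}→1  {3,4,5,6}→2
  5 left: {1,2,4,5,6}→1  {2,3,4,5,6}→3
  placing 0:l first → 4 extensions
  placing 3:h first → 1 extensions
total linear extensions = 5

5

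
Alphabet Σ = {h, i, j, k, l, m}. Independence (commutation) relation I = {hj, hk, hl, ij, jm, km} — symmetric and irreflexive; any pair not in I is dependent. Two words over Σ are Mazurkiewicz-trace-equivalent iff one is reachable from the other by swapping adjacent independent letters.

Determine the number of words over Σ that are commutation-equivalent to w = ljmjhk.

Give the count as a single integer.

10

#0=l has no predecessor
#1=j depends on [0:l]
#2=m depends on [0:l]
#3=j depends on [1:j]
#4=h depends on [2:m]
#5=k depends on [3:j]
sources: [0:l]
N(rest) = Σ N(rest − s) over sources s of rest; N(one piece) = 1:
  size 1 → [4]=1  [5]=1
  size 2 → [2,4]=1  [3,5]=1  [4,5]=2
  size 3 → [1,3,5]=1  [2,4,5]=3  [3,4,5]=3
  size 4 → [1,3,4,5]=4  [2,3,4,5]=6
  first=0(l) contributes 10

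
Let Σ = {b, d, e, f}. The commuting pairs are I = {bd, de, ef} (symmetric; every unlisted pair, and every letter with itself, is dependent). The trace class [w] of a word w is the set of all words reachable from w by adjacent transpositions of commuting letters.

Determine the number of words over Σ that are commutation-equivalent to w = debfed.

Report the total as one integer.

10

#0=d has no predecessor
#1=e has no predecessor
#2=b depends on [1:e]
#3=f depends on [0:d, 2:b]
#4=e depends on [2:b]
#5=d depends on [3:f]
sources: [0:d, 1:e]
N(rest) = Σ N(rest − s) over sources s of rest; N(one piece) = 1:
  size 1 → [4]=1  [5]=1
  size 2 → [3,5]=1  [4,5]=2
  size 3 → [0,3,5]=1  [3,4,5]=3
  size 4 → [0,3,4,5]=4  [2,3,4,5]=3
  first=0(d) contributes 3
  first=1(e) contributes 7
|[w]| = 10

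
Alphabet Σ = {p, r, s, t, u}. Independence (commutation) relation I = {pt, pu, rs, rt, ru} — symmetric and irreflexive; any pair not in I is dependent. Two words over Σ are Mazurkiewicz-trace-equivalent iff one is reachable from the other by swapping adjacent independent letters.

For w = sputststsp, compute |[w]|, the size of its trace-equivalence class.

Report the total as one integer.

3

#0=s has no predecessor
#1=p depends on [0:s]
#2=u depends on [0:s]
#3=t depends on [2:u]
#4=s depends on [1:p, 3:t]
#5=t depends on [4:s]
#6=s depends on [5:t]
#7=t depends on [6:s]
#8=s depends on [7:t]
#9=p depends on [8:s]
sources: [0:s]
N(rest) = Σ N(rest − s) over sources s of rest; N(one piece) = 1:
  size 1 → [9]=1
  size 2 → [8,9]=1
  size 3 → [7,8,9]=1
  size 4 → [6,7,8,9]=1
  size 5 → [5,6,7,8,9]=1
  size 6 → [4,5,6,7,8,9]=1
  size 7 → [1,4,5,6,7,8,9]=1  [3,4,5,6,7,8,9]=1
  size 8 → [1,3,4,5,6,7,8,9]=2  [2,3,4,5,6,7,8,9]=1
  first=0(s) contributes 3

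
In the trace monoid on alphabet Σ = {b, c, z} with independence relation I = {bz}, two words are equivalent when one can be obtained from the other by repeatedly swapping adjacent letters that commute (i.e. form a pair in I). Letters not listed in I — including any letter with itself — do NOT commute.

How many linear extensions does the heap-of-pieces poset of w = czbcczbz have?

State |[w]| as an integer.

6

#0=c has no predecessor
#1=z depends on [0:c]
#2=b depends on [0:c]
#3=c depends on [1:z, 2:b]
#4=c depends on [3:c]
#5=z depends on [4:c]
#6=b depends on [4:c]
#7=z depends on [5:z]
sources: [0:c]
N(rest) = Σ N(rest − s) over sources s of rest; N(one piece) = 1:
  size 1 → [6]=1  [7]=1
  size 2 → [5,7]=1  [6,7]=2
  size 3 → [5,6,7]=3
  size 4 → [4,5,6,7]=3
  size 5 → [3,4,5,6,7]=3
  size 6 → [1,3,4,5,6,7]=3  [2,3,4,5,6,7]=3
  first=0(c) contributes 6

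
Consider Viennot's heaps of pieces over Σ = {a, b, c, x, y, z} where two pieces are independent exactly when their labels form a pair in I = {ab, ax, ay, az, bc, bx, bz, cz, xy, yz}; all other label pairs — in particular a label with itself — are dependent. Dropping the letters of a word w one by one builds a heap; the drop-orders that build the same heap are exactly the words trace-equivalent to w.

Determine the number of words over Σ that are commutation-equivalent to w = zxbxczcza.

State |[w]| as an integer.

90

#0=z has no predecessor
#1=x depends on [0:z]
#2=b has no predecessor
#3=x depends on [1:x]
#4=c depends on [3:x]
#5=z depends on [3:x]
#6=c depends on [4:c]
#7=z depends on [5:z]
#8=a depends on [6:c]
sources: [0:z, 2:b]
N(rest) = Σ N(rest − s) over sources s of rest; N(one piece) = 1:
  size 1 → [2]=1  [7]=1  [8]=1
  size 2 → [2,7]=2  [2,8]=2  [5,7]=1  [6,8]=1  [7,8]=2
  size 3 → [2,5,7]=3  [2,6,8]=3  [2,7,8]=6  [4,6,8]=1  [5,7,8]=3  [6,7,8]=3
  size 4 → [2,4,6,8]=4  [2,5,7,8]=12  [2,6,7,8]=12  [4,6,7,8]=4  [5,6,7,8]=6
  size 5 → [2,4,6,7,8]=20  [2,5,6,7,8]=30  [4,5,6,7,8]=10
  size 6 → [2,4,5,6,7,8]=60  [3,4,5,6,7,8]=10
  size 7 → [1,3,4,5,6,7,8]=10  [2,3,4,5,6,7,8]=70
  first=0(z) contributes 80
  first=2(b) contributes 10
|[w]| = 90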